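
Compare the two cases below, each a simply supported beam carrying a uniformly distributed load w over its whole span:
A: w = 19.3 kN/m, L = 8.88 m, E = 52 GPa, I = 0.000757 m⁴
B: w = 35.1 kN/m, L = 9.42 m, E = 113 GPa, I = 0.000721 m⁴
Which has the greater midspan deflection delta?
Model: a simply supported beam carrying a uniformly distributed load w over its whole span, so delta = (5·w·L^4) / (384·E·I) (SI units).
  A: delta = (5 × 19300 × 8.88^4) / (384 × (5.2 × 10¹⁰) × 0.000757) = 0.0397 m = 39.7 mm
  B: delta = (5 × 35100 × 9.42^4) / (384 × (1.13 × 10¹¹) × 0.000721) = 0.04417 m = 44.17 mm
44.17 mm > 39.7 mm, so B is larger.
Final answer: B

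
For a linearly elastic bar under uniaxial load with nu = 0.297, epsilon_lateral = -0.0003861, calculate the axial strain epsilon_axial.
Model: a linearly elastic bar under uniaxial load, so epsilon_lateral = -nu·epsilon_axial.
Solve for epsilon_axial: epsilon_axial = -epsilon_lateral / nu.
Substitute:
  epsilon_axial = -(-0.0003861) / 0.297
  epsilon_axial = 0.0013
Final answer: epsilon_axial = 0.0013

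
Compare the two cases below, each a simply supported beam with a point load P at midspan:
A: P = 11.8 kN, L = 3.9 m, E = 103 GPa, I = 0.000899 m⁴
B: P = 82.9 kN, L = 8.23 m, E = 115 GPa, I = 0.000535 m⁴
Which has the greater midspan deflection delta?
Model: a simply supported beam with a point load P at midspan, so delta = (P·L^3) / (48·E·I) (SI units).
  A: delta = (11800 × 3.9^3) / (48 × (1.03 × 10¹¹) × 0.000899) = 0.0001575 m = 0.1575 mm
  B: delta = (82900 × 8.23^3) / (48 × (1.15 × 10¹¹) × 0.000535) = 0.01565 m = 15.65 mm
15.65 mm > 0.1575 mm, so B is larger.
Final answer: B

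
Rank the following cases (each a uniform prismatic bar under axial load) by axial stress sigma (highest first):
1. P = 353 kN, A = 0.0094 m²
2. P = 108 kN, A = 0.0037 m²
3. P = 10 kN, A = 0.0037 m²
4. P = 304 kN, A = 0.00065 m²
Model: a uniform prismatic bar under axial load, so sigma = P / A (SI units).
  Case 1: sigma = 353000 / 0.0094 = 3.755 × 10⁷ Pa = 37.55 MPa
  Case 2: sigma = 108000 / 0.0037 = 2.919 × 10⁷ Pa = 29.19 MPa
  Case 3: sigma = 10000 / 0.0037 = 2.703 × 10⁶ Pa = 2.703 MPa
  Case 4: sigma = 304000 / 0.00065 = 4.677 × 10⁸ Pa = 467.7 MPa
Ordering: 467.7 MPa (case 4) > 37.55 MPa (case 1) > 29.19 MPa (case 2) > 2.703 MPa (case 3)
Final answer: 4, 1, 2, 3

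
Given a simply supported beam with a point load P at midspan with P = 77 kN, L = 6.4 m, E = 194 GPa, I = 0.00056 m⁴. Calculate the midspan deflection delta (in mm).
Model: a simply supported beam with a point load P at midspan, so delta = (P·L^3) / (48·E·I).
Convert to SI units:
  P = 77 kN = 77000 N
  E = 194 GPa = 1.94 × 10¹¹ Pa
Substitute:
  delta = (77000 × 6.4^3) / (48 × (1.94 × 10¹¹) × 0.00056)
  delta = 0.003871 m
Convert: delta = 0.003871 m = 3.871 mm
Final answer: delta = 3.871 mm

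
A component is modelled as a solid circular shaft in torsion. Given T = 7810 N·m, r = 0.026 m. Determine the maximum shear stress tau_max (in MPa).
Model: a solid circular shaft in torsion, so tau_max = (2·T) / (π·r^3).
Substitute:
  tau_max = (2 × 7810) / (π × 0.026^3)
  tau_max = 2.829 × 10⁸ Pa
Convert: tau_max = 2.829 × 10⁸ Pa = 282.9 MPa
Final answer: tau_max = 282.9 MPa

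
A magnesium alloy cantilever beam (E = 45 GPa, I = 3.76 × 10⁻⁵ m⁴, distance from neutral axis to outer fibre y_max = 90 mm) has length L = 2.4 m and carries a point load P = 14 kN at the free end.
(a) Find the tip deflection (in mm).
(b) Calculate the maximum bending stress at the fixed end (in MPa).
(a) Tip deflection of a cantilever with an end point load: δ = P·L^3 / (3·E·I). Convert P = 14 kN = 14000 N, E = 45 GPa = 4.5 × 10¹⁰ Pa.
  δ = (14000 × 2.4^3) / (3 × (4.5 × 10¹⁰) × (3.76 × 10⁻⁵)) = 0.03813 m = 38.13 mm
(b) Maximum bending moment at the fixed end: M = P·L = 14000 × 2.4 = 33600 N·m. Convert y_max = 90 mm = 0.09 m.
  σ = M·y_max / I = (33600 × 0.09) / (3.76 × 10⁻⁵) = 8.043 × 10⁷ Pa = 80.43 MPa
Final answer: (a) δ = 38.13 mm, (b) σ = 80.43 MPa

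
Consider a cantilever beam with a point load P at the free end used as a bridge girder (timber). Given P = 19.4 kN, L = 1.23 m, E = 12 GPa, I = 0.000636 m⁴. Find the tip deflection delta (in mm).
Model: a cantilever beam with a point load P at the free end, so delta = (P·L^3) / (3·E·I).
Convert to SI units:
  P = 19.4 kN = 19400 N
  E = 12 GPa = 1.2 × 10¹⁰ Pa
Substitute:
  delta = (19400 × 1.23^3) / (3 × (1.2 × 10¹⁰) × 0.000636)
  delta = 0.001577 m
Convert: delta = 0.001577 m = 1.577 mm
Final answer: delta = 1.577 mm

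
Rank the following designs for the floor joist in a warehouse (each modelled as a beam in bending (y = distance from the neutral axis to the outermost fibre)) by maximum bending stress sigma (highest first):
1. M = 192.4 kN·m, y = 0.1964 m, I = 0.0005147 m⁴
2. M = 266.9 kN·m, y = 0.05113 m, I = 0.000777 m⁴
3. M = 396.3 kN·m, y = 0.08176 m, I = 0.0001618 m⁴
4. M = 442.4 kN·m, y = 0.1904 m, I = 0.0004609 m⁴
Model: a beam in bending (y = distance from the neutral axis to the outermost fibre), so sigma = (M·y) / I (SI units).
  Case 1: sigma = (192400 × 0.1964) / 0.0005147 = 7.342 × 10⁷ Pa = 73.42 MPa
  Case 2: sigma = (266900 × 0.05113) / 0.000777 = 1.756 × 10⁷ Pa = 17.56 MPa
  Case 3: sigma = (396300 × 0.08176) / 0.0001618 = 2.003 × 10⁸ Pa = 200.3 MPa
  Case 4: sigma = (442400 × 0.1904) / 0.0004609 = 1.828 × 10⁸ Pa = 182.8 MPa
Ordering: 200.3 MPa (case 3) > 182.8 MPa (case 4) > 73.42 MPa (case 1) > 17.56 MPa (case 2)
Final answer: 3, 4, 1, 2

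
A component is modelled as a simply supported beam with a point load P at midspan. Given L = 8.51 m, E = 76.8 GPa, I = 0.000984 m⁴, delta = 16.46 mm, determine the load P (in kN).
Model: a simply supported beam with a point load P at midspan, so delta = (P·L^3) / (48·E·I).
Solve for P: P = (48·delta·E·I) / L^3.
Convert to SI units:
  E = 76.8 GPa = 7.68 × 10¹⁰ Pa
  delta = 16.46 mm = 0.01646 m
Substitute:
  P = (48 × 0.01646 × (7.68 × 10¹⁰) × 0.000984) / 8.51^3
  P = 96880 N
Convert: P = 96880 N = 96.88 kN
Final answer: P = 96.88 kN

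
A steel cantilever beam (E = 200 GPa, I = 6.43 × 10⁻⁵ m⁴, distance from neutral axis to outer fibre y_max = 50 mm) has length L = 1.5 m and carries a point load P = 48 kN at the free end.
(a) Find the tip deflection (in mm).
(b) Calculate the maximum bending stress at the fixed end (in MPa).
(a) Tip deflection of a cantilever with an end point load: δ = P·L^3 / (3·E·I). Convert P = 48 kN = 48000 N, E = 200 GPa = 2 × 10¹¹ Pa.
  δ = (48000 × 1.5^3) / (3 × (2 × 10¹¹) × (6.43 × 10⁻⁵)) = 0.004199 m = 4.199 mm
(b) Maximum bending moment at the fixed end: M = P·L = 48000 × 1.5 = 72000 N·m. Convert y_max = 50 mm = 0.05 m.
  σ = M·y_max / I = (72000 × 0.05) / (6.43 × 10⁻⁵) = 5.599 × 10⁷ Pa = 55.99 MPa
Final answer: (a) δ = 4.199 mm, (b) σ = 55.99 MPa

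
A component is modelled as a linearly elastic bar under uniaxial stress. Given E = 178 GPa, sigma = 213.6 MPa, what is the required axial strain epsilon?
Model: a linearly elastic bar under uniaxial stress, so sigma = E·epsilon.
Solve for epsilon: epsilon = sigma / E.
Convert to SI units:
  E = 178 GPa = 1.78 × 10¹¹ Pa
  sigma = 213.6 MPa = 2.136 × 10⁸ Pa
Substitute:
  epsilon = (2.136 × 10⁸) / (1.78 × 10¹¹)
  epsilon = 0.0012
Final answer: epsilon = 0.0012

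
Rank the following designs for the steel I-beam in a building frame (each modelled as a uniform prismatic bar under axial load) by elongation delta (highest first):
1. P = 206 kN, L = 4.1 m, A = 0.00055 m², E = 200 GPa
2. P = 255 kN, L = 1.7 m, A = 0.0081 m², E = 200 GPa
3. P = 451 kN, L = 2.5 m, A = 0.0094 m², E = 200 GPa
Model: a uniform prismatic bar under axial load, so delta = (P·L) / (A·E) (SI units).
  Case 1: delta = (206000 × 4.1) / (0.00055 × (2 × 10¹¹)) = 0.007678 m = 7.678 mm
  Case 2: delta = (255000 × 1.7) / (0.0081 × (2 × 10¹¹)) = 0.0002676 m = 0.2676 mm
  Case 3: delta = (451000 × 2.5) / (0.0094 × (2 × 10¹¹)) = 0.0005997 m = 0.5997 mm
Ordering: 7.678 mm (case 1) > 0.5997 mm (case 3) > 0.2676 mm (case 2)
Final answer: 1, 3, 2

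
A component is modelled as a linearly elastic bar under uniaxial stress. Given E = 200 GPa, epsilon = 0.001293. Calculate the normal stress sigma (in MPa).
Model: a linearly elastic bar under uniaxial stress, so sigma = E·epsilon.
Convert to SI units:
  E = 200 GPa = 2 × 10¹¹ Pa
Substitute:
  sigma = (2 × 10¹¹) × 0.001293
  sigma = 2.586 × 10⁸ Pa
Convert: sigma = 2.586 × 10⁸ Pa = 258.6 MPa
Final answer: sigma = 258.6 MPa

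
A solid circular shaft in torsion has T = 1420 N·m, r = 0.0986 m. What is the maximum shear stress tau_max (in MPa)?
Model: a solid circular shaft in torsion, so tau_max = (2·T) / (π·r^3).
Substitute:
  tau_max = (2 × 1420) / (π × 0.0986^3)
  tau_max = 943100 Pa
Convert: tau_max = 943100 Pa = 0.9431 MPa
Final answer: tau_max = 0.9431 MPa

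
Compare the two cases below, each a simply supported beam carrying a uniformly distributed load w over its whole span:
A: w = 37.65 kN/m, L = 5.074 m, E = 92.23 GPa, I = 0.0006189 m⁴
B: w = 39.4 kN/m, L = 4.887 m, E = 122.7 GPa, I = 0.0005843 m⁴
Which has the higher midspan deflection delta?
Model: a simply supported beam carrying a uniformly distributed load w over its whole span, so delta = (5·w·L^4) / (384·E·I) (SI units).
  A: delta = (5 × 37650 × 5.074^4) / (384 × (9.223 × 10¹⁰) × 0.0006189) = 0.005693 m = 5.693 mm
  B: delta = (5 × 39400 × 4.887^4) / (384 × (1.227 × 10¹¹) × 0.0005843) = 0.004082 m = 4.082 mm
5.693 mm > 4.082 mm, so A is larger.
Final answer: A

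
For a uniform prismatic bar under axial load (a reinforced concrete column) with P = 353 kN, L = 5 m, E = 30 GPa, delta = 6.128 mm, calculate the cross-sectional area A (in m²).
Model: a uniform prismatic bar under axial load, so delta = (P·L) / (A·E).
Solve for A: A = (P·L) / (delta·E).
Convert to SI units:
  P = 353 kN = 353000 N
  E = 30 GPa = 3 × 10¹⁰ Pa
  delta = 6.128 mm = 0.006128 m
Substitute:
  A = (353000 × 5) / (0.006128 × (3 × 10¹⁰))
  A = 0.009601 m²
Final answer: A = 0.009601 m²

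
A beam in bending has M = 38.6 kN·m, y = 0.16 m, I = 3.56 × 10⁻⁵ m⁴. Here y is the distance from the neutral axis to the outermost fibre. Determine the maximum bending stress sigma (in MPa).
Model: a beam in bending, so sigma = (M·y) / I.
Convert to SI units:
  M = 38.6 kN·m = 38600 N·m
Substitute:
  sigma = (38600 × 0.16) / (3.56 × 10⁻⁵)
  sigma = 1.735 × 10⁸ Pa
Convert: sigma = 1.735 × 10⁸ Pa = 173.5 MPa
Final answer: sigma = 173.5 MPa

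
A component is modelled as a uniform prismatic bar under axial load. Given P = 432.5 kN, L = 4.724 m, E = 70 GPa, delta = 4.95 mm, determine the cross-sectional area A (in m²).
Model: a uniform prismatic bar under axial load, so delta = (P·L) / (A·E).
Solve for A: A = (P·L) / (delta·E).
Convert to SI units:
  P = 432.5 kN = 432500 N
  E = 70 GPa = 7 × 10¹⁰ Pa
  delta = 4.95 mm = 0.00495 m
Substitute:
  A = (432500 × 4.724) / (0.00495 × (7 × 10¹⁰))
  A = 0.005896 m²
Final answer: A = 0.005896 m²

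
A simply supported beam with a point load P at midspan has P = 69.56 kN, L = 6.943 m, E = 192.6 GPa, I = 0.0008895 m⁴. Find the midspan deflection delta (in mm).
Model: a simply supported beam with a point load P at midspan, so delta = (P·L^3) / (48·E·I).
Convert to SI units:
  P = 69.56 kN = 69560 N
  E = 192.6 GPa = 1.926 × 10¹¹ Pa
Substitute:
  delta = (69560 × 6.943^3) / (48 × (1.926 × 10¹¹) × 0.0008895)
  delta = 0.002831 m
Convert: delta = 0.002831 m = 2.831 mm
Final answer: delta = 2.831 mm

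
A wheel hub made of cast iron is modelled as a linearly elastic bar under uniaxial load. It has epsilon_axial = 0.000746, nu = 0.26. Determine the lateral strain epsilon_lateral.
Model: a linearly elastic bar under uniaxial load, so epsilon_lateral = -nu·epsilon_axial.
Substitute:
  epsilon_lateral = -(0.26 × 0.000746)
  epsilon_lateral = -0.000194
Final answer: epsilon_lateral = -0.000194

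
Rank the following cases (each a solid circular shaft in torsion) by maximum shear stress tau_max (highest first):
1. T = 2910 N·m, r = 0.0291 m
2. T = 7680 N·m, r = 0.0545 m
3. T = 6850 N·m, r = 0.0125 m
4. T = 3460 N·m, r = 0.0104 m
Model: a solid circular shaft in torsion, so tau_max = (2·T) / (π·r^3) (SI units).
  Case 1: tau_max = (2 × 2910) / (π × 0.0291^3) = 7.518 × 10⁷ Pa = 75.18 MPa
  Case 2: tau_max = (2 × 7680) / (π × 0.0545^3) = 3.02 × 10⁷ Pa = 30.2 MPa
  Case 3: tau_max = (2 × 6850) / (π × 0.0125^3) = 2.233 × 10⁹ Pa = 2233 MPa
  Case 4: tau_max = (2 × 3460) / (π × 0.0104^3) = 1.958 × 10⁹ Pa = 1958 MPa
Ordering: 2233 MPa (case 3) > 1958 MPa (case 4) > 75.18 MPa (case 1) > 30.2 MPa (case 2)
Final answer: 3, 4, 1, 2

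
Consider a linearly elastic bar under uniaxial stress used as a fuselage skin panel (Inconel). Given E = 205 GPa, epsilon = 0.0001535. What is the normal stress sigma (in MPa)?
Model: a linearly elastic bar under uniaxial stress, so sigma = E·epsilon.
Convert to SI units:
  E = 205 GPa = 2.05 × 10¹¹ Pa
Substitute:
  sigma = (2.05 × 10¹¹) × 0.0001535
  sigma = 3.147 × 10⁷ Pa
Convert: sigma = 3.147 × 10⁷ Pa = 31.47 MPa
Final answer: sigma = 31.47 MPa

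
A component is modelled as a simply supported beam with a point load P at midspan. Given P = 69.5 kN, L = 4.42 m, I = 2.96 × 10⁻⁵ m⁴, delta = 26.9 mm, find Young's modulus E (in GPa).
Model: a simply supported beam with a point load P at midspan, so delta = (P·L^3) / (48·E·I).
Solve for E: E = (P·L^3) / (48·delta·I).
Convert to SI units:
  P = 69.5 kN = 69500 N
  delta = 26.9 mm = 0.0269 m
Substitute:
  E = (69500 × 4.42^3) / (48 × 0.0269 × (2.96 × 10⁻⁵))
  E = 1.57 × 10¹¹ Pa
Convert: E = 1.57 × 10¹¹ Pa = 157 GPa
Final answer: E = 157 GPa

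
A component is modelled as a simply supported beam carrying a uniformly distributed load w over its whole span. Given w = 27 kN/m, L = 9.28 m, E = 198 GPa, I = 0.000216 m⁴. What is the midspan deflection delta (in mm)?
Model: a simply supported beam carrying a uniformly distributed load w over its whole span, so delta = (5·w·L^4) / (384·E·I).
Convert to SI units:
  w = 27 kN/m = 27000 N/m
  E = 198 GPa = 1.98 × 10¹¹ Pa
Substitute:
  delta = (5 × 27000 × 9.28^4) / (384 × (1.98 × 10¹¹) × 0.000216)
  delta = 0.06096 m
Convert: delta = 0.06096 m = 60.96 mm
Final answer: delta = 60.96 mm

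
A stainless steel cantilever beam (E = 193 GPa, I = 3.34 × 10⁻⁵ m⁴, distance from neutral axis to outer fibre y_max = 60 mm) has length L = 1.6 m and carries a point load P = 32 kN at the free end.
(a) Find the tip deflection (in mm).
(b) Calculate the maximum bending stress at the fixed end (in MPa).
(a) Tip deflection of a cantilever with an end point load: δ = P·L^3 / (3·E·I). Convert P = 32 kN = 32000 N, E = 193 GPa = 1.93 × 10¹¹ Pa.
  δ = (32000 × 1.6^3) / (3 × (1.93 × 10¹¹) × (3.34 × 10⁻⁵)) = 0.006778 m = 6.778 mm
(b) Maximum bending moment at the fixed end: M = P·L = 32000 × 1.6 = 51200 N·m. Convert y_max = 60 mm = 0.06 m.
  σ = M·y_max / I = (51200 × 0.06) / (3.34 × 10⁻⁵) = 9.198 × 10⁷ Pa = 91.98 MPa
Final answer: (a) δ = 6.778 mm, (b) σ = 91.98 MPa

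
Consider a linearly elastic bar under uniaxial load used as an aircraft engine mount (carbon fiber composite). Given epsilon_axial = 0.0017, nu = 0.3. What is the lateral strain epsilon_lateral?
Model: a linearly elastic bar under uniaxial load, so epsilon_lateral = -nu·epsilon_axial.
Substitute:
  epsilon_lateral = -(0.3 × 0.0017)
  epsilon_lateral = -0.00051
Final answer: epsilon_lateral = -0.00051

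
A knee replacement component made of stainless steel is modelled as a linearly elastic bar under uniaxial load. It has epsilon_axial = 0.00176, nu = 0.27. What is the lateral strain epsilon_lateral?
Model: a linearly elastic bar under uniaxial load, so epsilon_lateral = -nu·epsilon_axial.
Substitute:
  epsilon_lateral = -(0.27 × 0.00176)
  epsilon_lateral = -0.0004752
Final answer: epsilon_lateral = -0.0004752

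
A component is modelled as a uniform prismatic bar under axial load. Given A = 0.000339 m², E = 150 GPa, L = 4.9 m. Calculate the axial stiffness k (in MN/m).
Model: a uniform prismatic bar under axial load, so k = (A·E) / L.
Convert to SI units:
  E = 150 GPa = 1.5 × 10¹¹ Pa
Substitute:
  k = (0.000339 × (1.5 × 10¹¹)) / 4.9
  k = 1.038 × 10⁷ N/m
Convert: k = 1.038 × 10⁷ N/m = 10.38 MN/m
Final answer: k = 10.38 MN/m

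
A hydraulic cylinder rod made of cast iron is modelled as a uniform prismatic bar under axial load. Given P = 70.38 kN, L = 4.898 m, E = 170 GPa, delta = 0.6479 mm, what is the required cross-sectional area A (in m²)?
Model: a uniform prismatic bar under axial load, so delta = (P·L) / (A·E).
Solve for A: A = (P·L) / (delta·E).
Convert to SI units:
  P = 70.38 kN = 70380 N
  E = 170 GPa = 1.7 × 10¹¹ Pa
  delta = 0.6479 mm = 0.0006479 m
Substitute:
  A = (70380 × 4.898) / (0.0006479 × (1.7 × 10¹¹))
  A = 0.00313 m²
Final answer: A = 0.00313 m²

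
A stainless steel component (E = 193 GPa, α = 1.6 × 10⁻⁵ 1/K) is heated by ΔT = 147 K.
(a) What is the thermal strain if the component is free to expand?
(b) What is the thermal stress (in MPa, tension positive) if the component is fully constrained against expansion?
(a) Free thermal strain ε_th = α·ΔT = (1.6 × 10⁻⁵) × 147 = 0.002352
(b) Fully constrained, the expansion is suppressed, so σ = -E·α·ΔT. Convert E = 193 GPa = 1.93 × 10¹¹ Pa.
  σ = -(1.93 × 10¹¹) × (1.6 × 10⁻⁵) × 147 = -4.539 × 10⁸ Pa = -453.9 MPa (compressive)
Final answer: (a) ε_th = 0.002352, (b) σ = -453.9 MPa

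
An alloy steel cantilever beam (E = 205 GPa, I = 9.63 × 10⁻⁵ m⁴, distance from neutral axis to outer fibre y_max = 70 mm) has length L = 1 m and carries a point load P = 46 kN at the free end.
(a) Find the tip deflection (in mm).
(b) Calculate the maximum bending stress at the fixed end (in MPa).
(a) Tip deflection of a cantilever with an end point load: δ = P·L^3 / (3·E·I). Convert P = 46 kN = 46000 N, E = 205 GPa = 2.05 × 10¹¹ Pa.
  δ = (46000 × 1^3) / (3 × (2.05 × 10¹¹) × (9.63 × 10⁻⁵)) = 0.0007767 m = 0.7767 mm
(b) Maximum bending moment at the fixed end: M = P·L = 46000 × 1 = 46000 N·m. Convert y_max = 70 mm = 0.07 m.
  σ = M·y_max / I = (46000 × 0.07) / (9.63 × 10⁻⁵) = 3.344 × 10⁷ Pa = 33.44 MPa
Final answer: (a) δ = 0.7767 mm, (b) σ = 33.44 MPa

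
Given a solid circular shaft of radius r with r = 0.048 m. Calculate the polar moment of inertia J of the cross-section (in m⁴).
Model: a solid circular shaft of radius r, so J = (π·r^4) / 2.
Substitute:
  J = (π × 0.048^4) / 2
  J = 8.338 × 10⁻⁶ m⁴
Final answer: J = 8.338 × 10⁻⁶ m⁴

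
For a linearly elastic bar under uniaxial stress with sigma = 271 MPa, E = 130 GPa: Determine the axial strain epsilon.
Model: a linearly elastic bar under uniaxial stress, so epsilon = sigma / E.
Convert to SI units:
  sigma = 271 MPa = 2.71 × 10⁸ Pa
  E = 130 GPa = 1.3 × 10¹¹ Pa
Substitute:
  epsilon = (2.71 × 10⁸) / (1.3 × 10¹¹)
  epsilon = 0.002085
Final answer: epsilon = 0.002085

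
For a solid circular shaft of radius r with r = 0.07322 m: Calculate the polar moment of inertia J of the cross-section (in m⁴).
Model: a solid circular shaft of radius r, so J = (π·r^4) / 2.
Substitute:
  J = (π × 0.07322^4) / 2
  J = 4.515 × 10⁻⁵ m⁴
Final answer: J = 4.515 × 10⁻⁵ m⁴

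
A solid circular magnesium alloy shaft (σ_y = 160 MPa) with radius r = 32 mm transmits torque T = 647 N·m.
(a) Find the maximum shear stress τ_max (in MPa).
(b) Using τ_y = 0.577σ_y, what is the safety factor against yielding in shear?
(a) For a solid circular shaft, τ_max = T·r/J with J = π·r^4/2, i.e. τ_max = 2·T / (π·r^3). Convert r = 32 mm = 0.032 m.
  τ_max = (2 × 647) / (π × 0.032^3) = 1.257 × 10⁷ Pa = 12.57 MPa
(b) τ_y = 0.577 × 160 = 92.32 MPa
  SF = τ_y/τ_max = 92.32 / 12.57 = 7.344
Final answer: (a) τ_max = 12.57 MPa, (b) SF = 7.344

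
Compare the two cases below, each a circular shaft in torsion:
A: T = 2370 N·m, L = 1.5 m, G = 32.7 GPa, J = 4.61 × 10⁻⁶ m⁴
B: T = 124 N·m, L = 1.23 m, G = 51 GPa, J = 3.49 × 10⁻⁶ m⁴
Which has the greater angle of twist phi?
Model: a circular shaft in torsion, so phi = (T·L) / (G·J) (SI units).
  A: phi = (2370 × 1.5) / ((3.27 × 10¹⁰) × (4.61 × 10⁻⁶)) = 0.02358 rad = 1.351°
  B: phi = (124 × 1.23) / ((5.1 × 10¹⁰) × (3.49 × 10⁻⁶)) = 0.0008569 rad = 0.0491°
1.351° > 0.0491°, so A is larger.
Final answer: A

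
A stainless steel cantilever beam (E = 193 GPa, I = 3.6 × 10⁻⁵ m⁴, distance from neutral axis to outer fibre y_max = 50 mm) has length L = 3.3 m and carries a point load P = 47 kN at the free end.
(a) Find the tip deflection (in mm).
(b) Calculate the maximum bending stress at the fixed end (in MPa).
(a) Tip deflection of a cantilever with an end point load: δ = P·L^3 / (3·E·I). Convert P = 47 kN = 47000 N, E = 193 GPa = 1.93 × 10¹¹ Pa.
  δ = (47000 × 3.3^3) / (3 × (1.93 × 10¹¹) × (3.6 × 10⁻⁵)) = 0.08103 m = 81.03 mm
(b) Maximum bending moment at the fixed end: M = P·L = 47000 × 3.3 = 155100 N·m. Convert y_max = 50 mm = 0.05 m.
  σ = M·y_max / I = (155100 × 0.05) / (3.6 × 10⁻⁵) = 2.154 × 10⁸ Pa = 215.4 MPa
Final answer: (a) δ = 81.03 mm, (b) σ = 215.4 MPa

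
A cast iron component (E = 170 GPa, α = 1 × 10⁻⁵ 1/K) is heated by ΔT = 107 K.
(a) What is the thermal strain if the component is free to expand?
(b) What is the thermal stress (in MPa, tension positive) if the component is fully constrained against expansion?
(a) Free thermal strain ε_th = α·ΔT = (1 × 10⁻⁵) × 107 = 0.00107
(b) Fully constrained, the expansion is suppressed, so σ = -E·α·ΔT. Convert E = 170 GPa = 1.7 × 10¹¹ Pa.
  σ = -(1.7 × 10¹¹) × (1 × 10⁻⁵) × 107 = -1.819 × 10⁸ Pa = -181.9 MPa (compressive)
Final answer: (a) ε_th = 0.00107, (b) σ = -181.9 MPa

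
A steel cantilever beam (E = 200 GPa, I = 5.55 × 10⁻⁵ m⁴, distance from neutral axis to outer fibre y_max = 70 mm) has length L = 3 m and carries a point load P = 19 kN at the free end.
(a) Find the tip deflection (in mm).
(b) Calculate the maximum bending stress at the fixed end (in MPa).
(a) Tip deflection of a cantilever with an end point load: δ = P·L^3 / (3·E·I). Convert P = 19 kN = 19000 N, E = 200 GPa = 2 × 10¹¹ Pa.
  δ = (19000 × 3^3) / (3 × (2 × 10¹¹) × (5.55 × 10⁻⁵)) = 0.01541 m = 15.41 mm
(b) Maximum bending moment at the fixed end: M = P·L = 19000 × 3 = 57000 N·m. Convert y_max = 70 mm = 0.07 m.
  σ = M·y_max / I = (57000 × 0.07) / (5.55 × 10⁻⁵) = 7.189 × 10⁷ Pa = 71.89 MPa
Final answer: (a) δ = 15.41 mm, (b) σ = 71.89 MPa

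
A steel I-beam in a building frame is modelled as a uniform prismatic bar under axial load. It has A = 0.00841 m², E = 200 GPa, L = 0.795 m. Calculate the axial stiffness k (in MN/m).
Model: a uniform prismatic bar under axial load, so k = (A·E) / L.
Convert to SI units:
  E = 200 GPa = 2 × 10¹¹ Pa
Substitute:
  k = (0.00841 × (2 × 10¹¹)) / 0.795
  k = 2.116 × 10⁹ N/m
Convert: k = 2.116 × 10⁹ N/m = 2116 MN/m
Final answer: k = 2116 MN/m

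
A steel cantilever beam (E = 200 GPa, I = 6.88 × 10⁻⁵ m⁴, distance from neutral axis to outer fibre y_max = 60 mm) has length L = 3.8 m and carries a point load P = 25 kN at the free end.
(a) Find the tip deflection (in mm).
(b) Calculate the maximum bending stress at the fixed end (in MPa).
(a) Tip deflection of a cantilever with an end point load: δ = P·L^3 / (3·E·I). Convert P = 25 kN = 25000 N, E = 200 GPa = 2 × 10¹¹ Pa.
  δ = (25000 × 3.8^3) / (3 × (2 × 10¹¹) × (6.88 × 10⁻⁵)) = 0.03323 m = 33.23 mm
(b) Maximum bending moment at the fixed end: M = P·L = 25000 × 3.8 = 95000 N·m. Convert y_max = 60 mm = 0.06 m.
  σ = M·y_max / I = (95000 × 0.06) / (6.88 × 10⁻⁵) = 8.285 × 10⁷ Pa = 82.85 MPa
Final answer: (a) δ = 33.23 mm, (b) σ = 82.85 MPa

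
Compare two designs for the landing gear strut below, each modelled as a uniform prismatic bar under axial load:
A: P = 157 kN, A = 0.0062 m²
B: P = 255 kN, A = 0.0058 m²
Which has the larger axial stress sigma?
Model: a uniform prismatic bar under axial load, so sigma = P / A (SI units).
  A: sigma = 157000 / 0.0062 = 2.532 × 10⁷ Pa = 25.32 MPa
  B: sigma = 255000 / 0.0058 = 4.397 × 10⁷ Pa = 43.97 MPa
43.97 MPa > 25.32 MPa, so B is larger.
Final answer: B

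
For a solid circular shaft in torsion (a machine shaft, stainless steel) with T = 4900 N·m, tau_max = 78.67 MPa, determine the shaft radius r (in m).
Model: a solid circular shaft in torsion, so tau_max = (2·T) / (π·r^3).
Solve for r: r = ((2·T) / (π·tau_max))^(1/3).
Convert to SI units:
  tau_max = 78.67 MPa = 7.867 × 10⁷ Pa
Substitute:
  r = ((2 × 4900) / (π × (7.867 × 10⁷)))^(1/3)
  r = 0.0341 m
Final answer: r = 0.0341 m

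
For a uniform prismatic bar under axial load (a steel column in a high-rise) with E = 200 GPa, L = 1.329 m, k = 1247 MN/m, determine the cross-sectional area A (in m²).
Model: a uniform prismatic bar under axial load, so k = (A·E) / L.
Solve for A: A = (k·L) / E.
Convert to SI units:
  E = 200 GPa = 2 × 10¹¹ Pa
  k = 1247 MN/m = 1.247 × 10⁹ N/m
Substitute:
  A = ((1.247 × 10⁹) × 1.329) / (2 × 10¹¹)
  A = 0.008286 m²
Final answer: A = 0.008286 m²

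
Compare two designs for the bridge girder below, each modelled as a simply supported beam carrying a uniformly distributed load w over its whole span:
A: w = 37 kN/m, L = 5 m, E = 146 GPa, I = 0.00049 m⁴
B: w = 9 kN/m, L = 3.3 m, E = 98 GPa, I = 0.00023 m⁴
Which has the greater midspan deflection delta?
Model: a simply supported beam carrying a uniformly distributed load w over its whole span, so delta = (5·w·L^4) / (384·E·I) (SI units).
  A: delta = (5 × 37000 × 5^4) / (384 × (1.46 × 10¹¹) × 0.00049) = 0.004209 m = 4.209 mm
  B: delta = (5 × 9000 × 3.3^4) / (384 × (9.8 × 10¹⁰) × 0.00023) = 0.0006166 m = 0.6166 mm
4.209 mm > 0.6166 mm, so A is larger.
Final answer: A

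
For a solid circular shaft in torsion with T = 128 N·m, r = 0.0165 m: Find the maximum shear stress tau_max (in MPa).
Model: a solid circular shaft in torsion, so tau_max = (2·T) / (π·r^3).
Substitute:
  tau_max = (2 × 128) / (π × 0.0165^3)
  tau_max = 1.814 × 10⁷ Pa
Convert: tau_max = 1.814 × 10⁷ Pa = 18.14 MPa
Final answer: tau_max = 18.14 MPa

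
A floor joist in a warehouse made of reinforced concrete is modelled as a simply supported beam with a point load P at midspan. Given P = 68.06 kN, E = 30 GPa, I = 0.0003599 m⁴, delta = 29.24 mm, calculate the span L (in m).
Model: a simply supported beam with a point load P at midspan, so delta = (P·L^3) / (48·E·I).
Solve for L: L = ((48·delta·E·I) / P)^(1/3).
Convert to SI units:
  P = 68.06 kN = 68060 N
  E = 30 GPa = 3 × 10¹⁰ Pa
  delta = 29.24 mm = 0.02924 m
Substitute:
  L = ((48 × 0.02924 × (3 × 10¹⁰) × 0.0003599) / 68060)^(1/3)
  L = 6.061 m
Final answer: L = 6.061 m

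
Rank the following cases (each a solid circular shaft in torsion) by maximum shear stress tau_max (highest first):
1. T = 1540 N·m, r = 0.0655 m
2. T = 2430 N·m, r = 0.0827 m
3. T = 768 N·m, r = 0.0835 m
Model: a solid circular shaft in torsion, so tau_max = (2·T) / (π·r^3) (SI units).
  Case 1: tau_max = (2 × 1540) / (π × 0.0655^3) = 3.489 × 10⁶ Pa = 3.489 MPa
  Case 2: tau_max = (2 × 2430) / (π × 0.0827^3) = 2.735 × 10⁶ Pa = 2.735 MPa
  Case 3: tau_max = (2 × 768) / (π × 0.0835^3) = 839800 Pa = 0.8398 MPa
Ordering: 3.489 MPa (case 1) > 2.735 MPa (case 2) > 0.8398 MPa (case 3)
Final answer: 1, 2, 3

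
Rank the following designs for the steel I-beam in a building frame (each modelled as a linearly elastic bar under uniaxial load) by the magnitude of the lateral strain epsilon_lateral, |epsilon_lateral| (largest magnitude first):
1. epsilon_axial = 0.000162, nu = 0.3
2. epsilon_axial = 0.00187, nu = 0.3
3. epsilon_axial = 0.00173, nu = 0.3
Model: a linearly elastic bar under uniaxial load, so epsilon_lateral = -nu·epsilon_axial (SI units).
  Case 1: epsilon_lateral = -(0.3 × 0.000162) = -4.86 × 10⁻⁵
  Case 2: epsilon_lateral = -(0.3 × 0.00187) = -0.000561
  Case 3: epsilon_lateral = -(0.3 × 0.00173) = -0.000519
Ordering by |epsilon_lateral|: 0.000561 (case 2) > 0.000519 (case 3) > 4.86 × 10⁻⁵ (case 1)
Final answer: 2, 3, 1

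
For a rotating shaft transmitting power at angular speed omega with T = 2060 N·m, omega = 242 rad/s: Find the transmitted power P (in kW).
Model: a rotating shaft transmitting power at angular speed omega, so P = T·omega.
Substitute:
  P = 2060 × 242
  P = 498500 W
Convert: P = 498500 W = 498.5 kW
Final answer: P = 498.5 kW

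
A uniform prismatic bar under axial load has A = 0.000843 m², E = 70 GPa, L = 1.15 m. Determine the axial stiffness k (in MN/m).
Model: a uniform prismatic bar under axial load, so k = (A·E) / L.
Convert to SI units:
  E = 70 GPa = 7 × 10¹⁰ Pa
Substitute:
  k = (0.000843 × (7 × 10¹⁰)) / 1.15
  k = 5.131 × 10⁷ N/m
Convert: k = 5.131 × 10⁷ N/m = 51.31 MN/m
Final answer: k = 51.31 MN/m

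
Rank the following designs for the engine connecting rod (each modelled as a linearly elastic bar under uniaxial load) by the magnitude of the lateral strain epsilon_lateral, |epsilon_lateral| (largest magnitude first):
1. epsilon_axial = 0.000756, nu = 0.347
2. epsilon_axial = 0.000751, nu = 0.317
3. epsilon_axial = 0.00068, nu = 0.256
Model: a linearly elastic bar under uniaxial load, so epsilon_lateral = -nu·epsilon_axial (SI units).
  Case 1: epsilon_lateral = -(0.347 × 0.000756) = -0.0002623
  Case 2: epsilon_lateral = -(0.317 × 0.000751) = -0.0002381
  Case 3: epsilon_lateral = -(0.256 × 0.00068) = -0.0001741
Ordering by |epsilon_lateral|: 0.0002623 (case 1) > 0.0002381 (case 2) > 0.0001741 (case 3)
Final answer: 1, 2, 3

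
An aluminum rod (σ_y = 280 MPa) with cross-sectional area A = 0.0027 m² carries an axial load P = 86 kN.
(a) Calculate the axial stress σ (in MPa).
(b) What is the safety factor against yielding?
(a) Axial stress σ = P/A. Convert P = 86 kN = 86000 N.
  σ = 86000 / 0.0027 = 3.185 × 10⁷ Pa = 31.85 MPa
(b) Safety factor SF = σ_y/σ = 280 / 31.85 = 8.791
Final answer: (a) σ = 31.85 MPa, (b) SF = 8.791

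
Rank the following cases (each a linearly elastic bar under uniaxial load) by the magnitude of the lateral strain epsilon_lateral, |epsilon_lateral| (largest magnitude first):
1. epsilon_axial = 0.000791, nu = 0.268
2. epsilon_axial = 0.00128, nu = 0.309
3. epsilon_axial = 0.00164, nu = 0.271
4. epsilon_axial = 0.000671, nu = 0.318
Model: a linearly elastic bar under uniaxial load, so epsilon_lateral = -nu·epsilon_axial (SI units).
  Case 1: epsilon_lateral = -(0.268 × 0.000791) = -0.000212
  Case 2: epsilon_lateral = -(0.309 × 0.00128) = -0.0003955
  Case 3: epsilon_lateral = -(0.271 × 0.00164) = -0.0004444
  Case 4: epsilon_lateral = -(0.318 × 0.000671) = -0.0002134
Ordering by |epsilon_lateral|: 0.0004444 (case 3) > 0.0003955 (case 2) > 0.0002134 (case 4) > 0.000212 (case 1)
Final answer: 3, 2, 4, 1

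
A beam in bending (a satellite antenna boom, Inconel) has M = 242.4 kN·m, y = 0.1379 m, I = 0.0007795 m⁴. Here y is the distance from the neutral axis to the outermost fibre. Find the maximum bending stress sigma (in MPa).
Model: a beam in bending, so sigma = (M·y) / I.
Convert to SI units:
  M = 242.4 kN·m = 242400 N·m
Substitute:
  sigma = (242400 × 0.1379) / 0.0007795
  sigma = 4.288 × 10⁷ Pa
Convert: sigma = 4.288 × 10⁷ Pa = 42.88 MPa
Final answer: sigma = 42.88 MPa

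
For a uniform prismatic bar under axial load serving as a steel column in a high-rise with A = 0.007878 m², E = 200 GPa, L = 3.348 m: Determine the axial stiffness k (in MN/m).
Model: a uniform prismatic bar under axial load, so k = (A·E) / L.
Convert to SI units:
  E = 200 GPa = 2 × 10¹¹ Pa
Substitute:
  k = (0.007878 × (2 × 10¹¹)) / 3.348
  k = 4.706 × 10⁸ N/m
Convert: k = 4.706 × 10⁸ N/m = 470.6 MN/m
Final answer: k = 470.6 MN/m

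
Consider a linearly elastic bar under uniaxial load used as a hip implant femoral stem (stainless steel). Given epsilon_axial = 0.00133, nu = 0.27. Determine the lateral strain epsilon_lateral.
Model: a linearly elastic bar under uniaxial load, so epsilon_lateral = -nu·epsilon_axial.
Substitute:
  epsilon_lateral = -(0.27 × 0.00133)
  epsilon_lateral = -0.0003591
Final answer: epsilon_lateral = -0.0003591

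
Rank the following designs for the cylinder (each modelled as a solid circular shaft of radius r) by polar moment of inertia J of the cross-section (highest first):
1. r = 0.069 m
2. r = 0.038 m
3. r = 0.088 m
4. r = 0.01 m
Model: a solid circular shaft of radius r, so J = (π·r^4) / 2 (SI units).
  Case 1: J = (π × 0.069^4) / 2 = 3.561 × 10⁻⁵ m⁴
  Case 2: J = (π × 0.038^4) / 2 = 3.275 × 10⁻⁶ m⁴
  Case 3: J = (π × 0.088^4) / 2 = 9.42 × 10⁻⁵ m⁴
  Case 4: J = (π × 0.01^4) / 2 = 1.571 × 10⁻⁸ m⁴
Ordering: 9.42 × 10⁻⁵ m⁴ (case 3) > 3.561 × 10⁻⁵ m⁴ (case 1) > 3.275 × 10⁻⁶ m⁴ (case 2) > 1.571 × 10⁻⁸ m⁴ (case 4)
Final answer: 3, 1, 2, 4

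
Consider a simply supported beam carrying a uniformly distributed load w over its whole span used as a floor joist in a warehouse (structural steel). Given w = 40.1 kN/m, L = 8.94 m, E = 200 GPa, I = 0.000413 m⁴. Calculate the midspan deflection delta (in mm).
Model: a simply supported beam carrying a uniformly distributed load w over its whole span, so delta = (5·w·L^4) / (384·E·I).
Convert to SI units:
  w = 40.1 kN/m = 40100 N/m
  E = 200 GPa = 2 × 10¹¹ Pa
Substitute:
  delta = (5 × 40100 × 8.94^4) / (384 × (2 × 10¹¹) × 0.000413)
  delta = 0.04038 m
Convert: delta = 0.04038 m = 40.38 mm
Final answer: delta = 40.38 mm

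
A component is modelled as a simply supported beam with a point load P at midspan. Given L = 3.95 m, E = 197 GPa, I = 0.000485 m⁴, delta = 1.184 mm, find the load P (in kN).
Model: a simply supported beam with a point load P at midspan, so delta = (P·L^3) / (48·E·I).
Solve for P: P = (48·delta·E·I) / L^3.
Convert to SI units:
  E = 197 GPa = 1.97 × 10¹¹ Pa
  delta = 1.184 mm = 0.001184 m
Substitute:
  P = (48 × 0.001184 × (1.97 × 10¹¹) × 0.000485) / 3.95^3
  P = 88110 N
Convert: P = 88110 N = 88.11 kN
Final answer: P = 88.11 kN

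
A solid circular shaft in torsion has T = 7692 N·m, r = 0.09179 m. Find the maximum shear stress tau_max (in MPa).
Model: a solid circular shaft in torsion, so tau_max = (2·T) / (π·r^3).
Substitute:
  tau_max = (2 × 7692) / (π × 0.09179^3)
  tau_max = 6.332 × 10⁶ Pa
Convert: tau_max = 6.332 × 10⁶ Pa = 6.332 MPa
Final answer: tau_max = 6.332 MPa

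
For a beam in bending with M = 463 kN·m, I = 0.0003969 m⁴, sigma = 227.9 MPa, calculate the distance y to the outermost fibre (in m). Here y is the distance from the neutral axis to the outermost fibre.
Model: a beam in bending, so sigma = (M·y) / I.
Solve for y: y = (sigma·I) / M.
Convert to SI units:
  M = 463 kN·m = 463000 N·m
  sigma = 227.9 MPa = 2.279 × 10⁸ Pa
Substitute:
  y = ((2.279 × 10⁸) × 0.0003969) / 463000
  y = 0.1954 m
Final answer: y = 0.1954 m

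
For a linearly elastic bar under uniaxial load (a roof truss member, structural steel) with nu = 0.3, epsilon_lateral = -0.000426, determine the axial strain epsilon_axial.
Model: a linearly elastic bar under uniaxial load, so epsilon_lateral = -nu·epsilon_axial.
Solve for epsilon_axial: epsilon_axial = -epsilon_lateral / nu.
Substitute:
  epsilon_axial = -(-0.000426) / 0.3
  epsilon_axial = 0.00142
Final answer: epsilon_axial = 0.00142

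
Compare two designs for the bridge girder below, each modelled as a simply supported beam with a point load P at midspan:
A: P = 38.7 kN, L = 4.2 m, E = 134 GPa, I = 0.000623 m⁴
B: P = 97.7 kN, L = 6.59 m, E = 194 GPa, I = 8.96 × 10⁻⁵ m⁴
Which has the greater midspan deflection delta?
Model: a simply supported beam with a point load P at midspan, so delta = (P·L^3) / (48·E·I) (SI units).
  A: delta = (38700 × 4.2^3) / (48 × (1.34 × 10¹¹) × 0.000623) = 0.0007155 m = 0.7155 mm
  B: delta = (97700 × 6.59^3) / (48 × (1.94 × 10¹¹) × (8.96 × 10⁻⁵)) = 0.03351 m = 33.51 mm
33.51 mm > 0.7155 mm, so B is larger.
Final answer: B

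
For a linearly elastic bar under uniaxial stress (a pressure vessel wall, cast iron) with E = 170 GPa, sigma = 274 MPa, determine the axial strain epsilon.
Model: a linearly elastic bar under uniaxial stress, so sigma = E·epsilon.
Solve for epsilon: epsilon = sigma / E.
Convert to SI units:
  E = 170 GPa = 1.7 × 10¹¹ Pa
  sigma = 274 MPa = 2.74 × 10⁸ Pa
Substitute:
  epsilon = (2.74 × 10⁸) / (1.7 × 10¹¹)
  epsilon = 0.001612
Final answer: epsilon = 0.001612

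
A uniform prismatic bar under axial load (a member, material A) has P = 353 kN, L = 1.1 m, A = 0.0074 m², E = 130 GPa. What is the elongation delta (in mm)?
Model: a uniform prismatic bar under axial load, so delta = (P·L) / (A·E).
Convert to SI units:
  P = 353 kN = 353000 N
  E = 130 GPa = 1.3 × 10¹¹ Pa
Substitute:
  delta = (353000 × 1.1) / (0.0074 × (1.3 × 10¹¹))
  delta = 0.0004036 m
Convert: delta = 0.0004036 m = 0.4036 mm
Final answer: delta = 0.4036 mm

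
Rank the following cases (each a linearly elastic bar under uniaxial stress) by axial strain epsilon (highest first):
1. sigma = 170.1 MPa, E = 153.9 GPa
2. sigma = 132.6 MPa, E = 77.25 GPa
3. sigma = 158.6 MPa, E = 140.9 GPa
Model: a linearly elastic bar under uniaxial stress, so epsilon = sigma / E (SI units).
  Case 1: epsilon = (1.701 × 10⁸) / (1.539 × 10¹¹) = 0.001105
  Case 2: epsilon = (1.326 × 10⁸) / (7.725 × 10¹⁰) = 0.001717
  Case 3: epsilon = (1.586 × 10⁸) / (1.409 × 10¹¹) = 0.001126
Ordering: 0.001717 (case 2) > 0.001126 (case 3) > 0.001105 (case 1)
Final answer: 2, 3, 1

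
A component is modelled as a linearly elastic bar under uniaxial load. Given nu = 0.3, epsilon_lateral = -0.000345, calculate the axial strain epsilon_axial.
Model: a linearly elastic bar under uniaxial load, so epsilon_lateral = -nu·epsilon_axial.
Solve for epsilon_axial: epsilon_axial = -epsilon_lateral / nu.
Substitute:
  epsilon_axial = -(-0.000345) / 0.3
  epsilon_axial = 0.00115
Final answer: epsilon_axial = 0.00115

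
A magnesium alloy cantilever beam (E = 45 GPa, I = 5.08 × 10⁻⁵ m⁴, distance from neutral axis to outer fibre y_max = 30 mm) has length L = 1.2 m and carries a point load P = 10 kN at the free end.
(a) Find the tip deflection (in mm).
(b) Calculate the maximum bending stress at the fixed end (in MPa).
(a) Tip deflection of a cantilever with an end point load: δ = P·L^3 / (3·E·I). Convert P = 10 kN = 10000 N, E = 45 GPa = 4.5 × 10¹⁰ Pa.
  δ = (10000 × 1.2^3) / (3 × (4.5 × 10¹⁰) × (5.08 × 10⁻⁵)) = 0.00252 m = 2.52 mm
(b) Maximum bending moment at the fixed end: M = P·L = 10000 × 1.2 = 12000 N·m. Convert y_max = 30 mm = 0.03 m.
  σ = M·y_max / I = (12000 × 0.03) / (5.08 × 10⁻⁵) = 7.087 × 10⁶ Pa = 7.087 MPa
Final answer: (a) δ = 2.52 mm, (b) σ = 7.087 MPa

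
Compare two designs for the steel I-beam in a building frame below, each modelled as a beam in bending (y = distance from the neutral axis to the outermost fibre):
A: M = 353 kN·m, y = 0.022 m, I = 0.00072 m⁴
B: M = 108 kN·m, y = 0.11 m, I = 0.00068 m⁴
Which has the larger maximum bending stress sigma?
Model: a beam in bending (y = distance from the neutral axis to the outermost fibre), so sigma = (M·y) / I (SI units).
  A: sigma = (353000 × 0.022) / 0.00072 = 1.079 × 10⁷ Pa = 10.79 MPa
  B: sigma = (108000 × 0.11) / 0.00068 = 1.747 × 10⁷ Pa = 17.47 MPa
17.47 MPa > 10.79 MPa, so B is larger.
Final answer: B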